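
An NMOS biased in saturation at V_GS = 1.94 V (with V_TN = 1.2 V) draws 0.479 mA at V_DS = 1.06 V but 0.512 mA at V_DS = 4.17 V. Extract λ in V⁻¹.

λ = 0.0227 V⁻¹

With V_GS fixed, I_D ∝ (1 + λ V_DS) in saturation, so I_D2/I_D1 = (1 + λ V_DS2)/(1 + λ V_DS1).
0.512/0.479 = 1.069 = (1 + 4.17 λ)/(1 + 1.06 λ).
Solving: λ (I_D1 V_DS2 − I_D2 V_DS1) = I_D2 − I_D1, so λ = (0.512 − 0.479) / (0.479 × 4.17 − 0.512 × 1.06) = 0.033 / 1.45 = 0.0227 V⁻¹.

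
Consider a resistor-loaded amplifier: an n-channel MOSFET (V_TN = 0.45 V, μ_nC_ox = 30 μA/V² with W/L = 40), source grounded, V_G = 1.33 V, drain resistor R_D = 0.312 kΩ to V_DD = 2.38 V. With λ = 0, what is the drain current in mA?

I_D = 0.465 mA

V_GS = V_G = 1.33 V, so V_ov = 1.33 − 0.45 = 0.88 V.
k_n = μ_nC_ox · (W/L) = 1.2 mA/V².
Assume saturation: I_D = ½ k_n V_ov² = 0.5 × 1.2 × 0.88² = 0.465 mA, giving V_DS = V_DD − I_D R_D = 2.38 − 0.465 × 0.312 = 2.24 V.
V_DS = 2.24 V ≥ V_ov = 0.88 V, confirming saturation.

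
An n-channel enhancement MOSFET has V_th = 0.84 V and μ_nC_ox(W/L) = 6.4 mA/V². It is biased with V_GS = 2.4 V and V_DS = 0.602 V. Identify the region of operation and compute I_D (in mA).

Triode; I_D = 4.85 mA

V_ov = V_GS − V_th = 2.4 − 0.84 = 1.56 V.
Since V_DS = 0.602 V < V_ov = 1.56 V, the device is in the triode region.
I_D = k_n [V_ov · V_DS − ½ V_DS²] = 6.4 × [1.56 × 0.602 − 0.5 × 0.602²] = 4.85 mA.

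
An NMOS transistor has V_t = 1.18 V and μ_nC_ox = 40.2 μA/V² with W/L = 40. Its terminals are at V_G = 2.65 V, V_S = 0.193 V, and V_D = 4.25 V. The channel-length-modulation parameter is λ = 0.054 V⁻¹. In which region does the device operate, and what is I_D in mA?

Saturation; I_D = 1.60 mA

V_GS = V_G − V_S = 2.65 − 0.193 = 2.46 V; V_DS = V_D − V_S = 4.25 − 0.193 = 4.06 V.
k_n = μ_nC_ox · (W/L) = 1.608 mA/V².
V_ov = V_GS − V_t = 2.46 − 1.18 = 1.28 V.
Since V_DS = 4.06 V ≥ V_ov = 1.28 V, the device is in saturation.
I_D = ½ k_n V_ov² (1 + λ V_DS) = 0.5 × 1.608 × 1.28² × (1 + 0.054 × 4.06) = 1.6 mA.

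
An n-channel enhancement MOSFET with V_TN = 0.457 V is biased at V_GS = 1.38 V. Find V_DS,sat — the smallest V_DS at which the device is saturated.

The boundary between triode and saturation is V_DS = V_GS − V_TN = V_ov.
V_ov = 1.38 − 0.457 = 0.923 V.

V_DS,sat = 0.923 V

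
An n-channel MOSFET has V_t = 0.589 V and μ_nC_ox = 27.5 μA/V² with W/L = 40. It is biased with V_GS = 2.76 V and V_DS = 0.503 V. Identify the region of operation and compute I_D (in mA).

k_n = μ_nC_ox · (W/L) = 1.1 mA/V².
V_ov = V_GS − V_t = 2.76 − 0.589 = 2.17 V.
Since V_DS = 0.503 V < V_ov = 2.17 V, the device is in the triode region.
I_D = k_n [V_ov · V_DS − ½ V_DS²] = 1.1 × [2.17 × 0.503 − 0.5 × 0.503²] = 1.06 mA.

Triode; I_D = 1.06 mA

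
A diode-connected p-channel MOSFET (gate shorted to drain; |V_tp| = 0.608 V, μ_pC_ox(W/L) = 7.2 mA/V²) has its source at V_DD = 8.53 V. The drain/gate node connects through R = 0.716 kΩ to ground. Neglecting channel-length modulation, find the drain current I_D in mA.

I_D = 8.87 mA

With gate tied to drain, V_SG = V_SD ≥ V_SG − |V_tp|, so the device is in saturation.
KCL at the drain: ½ k_p (V_SG − |V_tp|)² = (V_DD − V_SG)/R.
Let x = V_SG − 0.608. Then 2.58 x² + x − 7.922 = 0, giving x = 1.57 V (positive root), so V_SG = 2.18 V.
I_D = (V_DD − V_SG)/R = (8.53 − 2.18) / 0.716 = 8.87 mA.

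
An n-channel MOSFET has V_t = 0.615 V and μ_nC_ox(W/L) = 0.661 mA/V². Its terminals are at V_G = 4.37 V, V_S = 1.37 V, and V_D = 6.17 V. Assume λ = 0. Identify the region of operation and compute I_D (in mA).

V_GS = V_G − V_S = 4.37 − 1.37 = 3 V; V_DS = V_D − V_S = 6.17 − 1.37 = 4.8 V.
V_ov = V_GS − V_t = 3 − 0.615 = 2.38 V.
Since V_DS = 4.8 V ≥ V_ov = 2.38 V, the device is in saturation.
I_D = ½ k_n V_ov² = 0.5 × 0.661 × 2.38² = 1.88 mA.

Saturation; I_D = 1.88 mA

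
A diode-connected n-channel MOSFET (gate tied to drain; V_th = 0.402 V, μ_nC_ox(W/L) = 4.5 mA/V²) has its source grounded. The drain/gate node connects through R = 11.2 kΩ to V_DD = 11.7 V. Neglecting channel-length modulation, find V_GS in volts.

With gate tied to drain, V_GS = V_DS ≥ V_GS − V_th, so the device is in saturation.
KCL at the drain: ½ k_n (V_GS − V_th)² = (V_DD − V_GS)/R.
Let x = V_GS − 0.402. Then 25.2 x² + x − 11.3 = 0, giving x = 0.65 V (positive root), so V_GS = 1.05 V.
I_D = (V_DD − V_GS)/R = (11.7 − 1.05) / 11.2 = 0.951 mA.

V_GS = 1.05 V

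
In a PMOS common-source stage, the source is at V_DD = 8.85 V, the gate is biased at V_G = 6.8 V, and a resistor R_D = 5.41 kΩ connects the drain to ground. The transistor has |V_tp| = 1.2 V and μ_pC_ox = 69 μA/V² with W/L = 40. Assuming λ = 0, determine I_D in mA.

I_D = 0.997 mA

V_SG = V_DD − V_G = 8.85 − 6.8 = 2.05 V, so V_ov = 2.05 − 1.2 = 0.85 V.
k_p = μ_pC_ox · (W/L) = 2.76 mA/V².
Assume saturation: I_D = ½ k_p V_ov² = 0.5 × 2.76 × 0.85² = 0.997 mA, giving V_SD = V_DD − I_D R_D = 8.85 − 0.997 × 5.41 = 3.46 V.
V_SD = 3.46 V ≥ V_ov = 0.85 V, confirming saturation.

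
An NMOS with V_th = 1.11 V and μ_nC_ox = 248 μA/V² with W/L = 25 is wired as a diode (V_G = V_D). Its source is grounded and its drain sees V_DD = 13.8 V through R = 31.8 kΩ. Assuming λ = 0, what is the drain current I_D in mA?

With gate tied to drain, V_GS = V_DS ≥ V_GS − V_th, so the device is in saturation.
k_n = μ_nC_ox · (W/L) = 6.2 mA/V².
KCL at the drain: ½ k_n (V_GS − V_th)² = (V_DD − V_GS)/R.
Let x = V_GS − 1.11. Then 98.6 x² + x − 12.69 = 0, giving x = 0.354 V (positive root), so V_GS = 1.46 V.
I_D = (V_DD − V_GS)/R = (13.8 − 1.46) / 31.8 = 0.388 mA.

I_D = 0.388 mA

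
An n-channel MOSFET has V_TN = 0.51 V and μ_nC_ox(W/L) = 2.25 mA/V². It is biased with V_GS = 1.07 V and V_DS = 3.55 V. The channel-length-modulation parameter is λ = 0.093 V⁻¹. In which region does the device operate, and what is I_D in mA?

Saturation; I_D = 0.469 mA

V_ov = V_GS − V_TN = 1.07 − 0.51 = 0.56 V.
Since V_DS = 3.55 V ≥ V_ov = 0.56 V, the device is in saturation.
I_D = ½ k_n V_ov² (1 + λ V_DS) = 0.5 × 2.25 × 0.56² × (1 + 0.093 × 3.55) = 0.469 mA.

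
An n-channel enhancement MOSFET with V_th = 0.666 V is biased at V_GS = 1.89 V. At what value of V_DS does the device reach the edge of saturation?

The boundary between triode and saturation is V_DS = V_GS − V_th = V_ov.
V_ov = 1.89 − 0.666 = 1.22 V.

V_DS,sat = 1.22 V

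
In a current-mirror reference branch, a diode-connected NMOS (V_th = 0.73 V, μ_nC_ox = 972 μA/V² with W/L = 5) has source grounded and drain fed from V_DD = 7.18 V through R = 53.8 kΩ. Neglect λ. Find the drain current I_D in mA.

I_D = 0.116 mA

With gate tied to drain, V_GS = V_DS ≥ V_GS − V_th, so the device is in saturation.
k_n = μ_nC_ox · (W/L) = 4.86 mA/V².
KCL at the drain: ½ k_n (V_GS − V_th)² = (V_DD − V_GS)/R.
Let x = V_GS − 0.73. Then 131 x² + x − 6.45 = 0, giving x = 0.218 V (positive root), so V_GS = 0.948 V.
I_D = (V_DD − V_GS)/R = (7.18 − 0.948) / 53.8 = 0.116 mA.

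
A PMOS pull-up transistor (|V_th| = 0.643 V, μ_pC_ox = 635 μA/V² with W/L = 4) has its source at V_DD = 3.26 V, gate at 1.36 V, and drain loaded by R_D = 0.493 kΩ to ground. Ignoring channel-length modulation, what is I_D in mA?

V_SG = V_DD − V_G = 3.26 − 1.36 = 1.9 V, so V_ov = 1.9 − 0.643 = 1.26 V.
k_p = μ_pC_ox · (W/L) = 2.54 mA/V².
Assume saturation: I_D = ½ k_p V_ov² = 0.5 × 2.54 × 1.26² = 2.01 mA, giving V_SD = V_DD − I_D R_D = 3.26 − 2.01 × 0.493 = 2.27 V.
V_SD = 2.27 V ≥ V_ov = 1.26 V, confirming saturation.

I_D = 2.01 mA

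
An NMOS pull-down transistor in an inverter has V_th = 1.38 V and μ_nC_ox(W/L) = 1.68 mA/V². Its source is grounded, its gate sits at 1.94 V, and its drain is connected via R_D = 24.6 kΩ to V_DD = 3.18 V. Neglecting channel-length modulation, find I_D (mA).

I_D = 0.123 mA

V_GS = V_G = 1.94 V, so V_ov = 1.94 − 1.38 = 0.56 V.
Assume saturation: I_D = ½ k_n V_ov² = 0.5 × 1.68 × 0.56² = 0.263 mA, giving V_DS = V_DD − I_D R_D = 3.18 − 0.263 × 24.6 = -3.3 V.
But -3.3 V < V_ov = 0.56 V, so the device is actually in triode.
In triode I_D = k_n[V_ov V_DS − ½ V_DS²] and I_D = (V_DD − V_DS)/R_D. Equating: 20.7 V_DS² − 24.14 V_DS + 3.18 = 0, giving V_DS = 0.151 V (the root below V_ov).
I_D = (3.18 − 0.151) / 24.6 = 0.123 mA.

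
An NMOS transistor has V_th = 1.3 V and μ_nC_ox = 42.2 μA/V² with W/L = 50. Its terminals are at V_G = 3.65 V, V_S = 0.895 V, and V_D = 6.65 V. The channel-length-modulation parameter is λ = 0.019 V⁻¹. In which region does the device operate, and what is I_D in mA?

Saturation; I_D = 2.48 mA

V_GS = V_G − V_S = 3.65 − 0.895 = 2.75 V; V_DS = V_D − V_S = 6.65 − 0.895 = 5.76 V.
k_n = μ_nC_ox · (W/L) = 2.11 mA/V².
V_ov = V_GS − V_th = 2.75 − 1.3 = 1.45 V.
Since V_DS = 5.76 V ≥ V_ov = 1.45 V, the device is in saturation.
I_D = ½ k_n V_ov² (1 + λ V_DS) = 0.5 × 2.11 × 1.45² × (1 + 0.019 × 5.76) = 2.48 mA.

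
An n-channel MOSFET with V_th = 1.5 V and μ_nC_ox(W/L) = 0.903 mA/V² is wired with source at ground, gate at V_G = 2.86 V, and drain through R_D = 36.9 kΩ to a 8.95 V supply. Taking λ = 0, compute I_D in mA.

I_D = 0.237 mA

V_GS = V_G = 2.86 V, so V_ov = 2.86 − 1.5 = 1.36 V.
Assume saturation: I_D = ½ k_n V_ov² = 0.5 × 0.903 × 1.36² = 0.835 mA, giving V_DS = V_DD − I_D R_D = 8.95 − 0.835 × 36.9 = -21.9 V.
But -21.9 V < V_ov = 1.36 V, so the device is actually in triode.
In triode I_D = k_n[V_ov V_DS − ½ V_DS²] and I_D = (V_DD − V_DS)/R_D. Equating: 16.7 V_DS² − 46.32 V_DS + 8.95 = 0, giving V_DS = 0.209 V (the root below V_ov).
I_D = (8.95 − 0.209) / 36.9 = 0.237 mA.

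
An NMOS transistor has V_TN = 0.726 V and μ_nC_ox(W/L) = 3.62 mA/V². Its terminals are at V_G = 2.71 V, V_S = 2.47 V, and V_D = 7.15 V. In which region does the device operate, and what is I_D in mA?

Cutoff; I_D = 0 mA

V_GS = V_G − V_S = 2.71 − 2.47 = 0.24 V; V_DS = V_D − V_S = 7.15 − 2.47 = 4.68 V.
V_GS = 0.24 V < V_TN = 0.726 V, so the transistor is in cutoff.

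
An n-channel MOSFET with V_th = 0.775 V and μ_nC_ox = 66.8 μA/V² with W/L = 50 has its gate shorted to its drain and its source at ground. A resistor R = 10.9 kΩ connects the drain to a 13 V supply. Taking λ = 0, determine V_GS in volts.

With gate tied to drain, V_GS = V_DS ≥ V_GS − V_th, so the device is in saturation.
k_n = μ_nC_ox · (W/L) = 3.34 mA/V².
KCL at the drain: ½ k_n (V_GS − V_th)² = (V_DD − V_GS)/R.
Let x = V_GS − 0.775. Then 18.2 x² + x − 12.22 = 0, giving x = 0.792 V (positive root), so V_GS = 1.57 V.
I_D = (V_DD − V_GS)/R = (13 − 1.57) / 10.9 = 1.05 mA.

V_GS = 1.57 V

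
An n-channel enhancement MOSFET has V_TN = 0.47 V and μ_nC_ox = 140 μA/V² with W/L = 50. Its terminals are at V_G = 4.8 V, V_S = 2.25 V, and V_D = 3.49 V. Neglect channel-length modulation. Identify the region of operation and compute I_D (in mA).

Triode; I_D = 12.7 mA

V_GS = V_G − V_S = 4.8 − 2.25 = 2.55 V; V_DS = V_D − V_S = 3.49 − 2.25 = 1.24 V.
k_n = μ_nC_ox · (W/L) = 7 mA/V².
V_ov = V_GS − V_TN = 2.55 − 0.47 = 2.08 V.
Since V_DS = 1.24 V < V_ov = 2.08 V, the device is in the triode region.
I_D = k_n [V_ov · V_DS − ½ V_DS²] = 7 × [2.08 × 1.24 − 0.5 × 1.24²] = 12.7 mA.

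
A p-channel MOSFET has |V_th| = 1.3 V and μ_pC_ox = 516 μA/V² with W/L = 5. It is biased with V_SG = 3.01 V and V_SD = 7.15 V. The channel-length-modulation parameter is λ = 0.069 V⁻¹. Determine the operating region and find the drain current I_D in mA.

k_p = μ_pC_ox · (W/L) = 2.58 mA/V².
V_ov = V_SG − |V_th| = 3.01 − 1.3 = 1.71 V.
Since V_SD = 7.15 V ≥ V_ov = 1.71 V, the device is in saturation.
I_D = ½ k_p V_ov² (1 + λ V_SD) = 0.5 × 2.58 × 1.71² × (1 + 0.069 × 7.15) = 5.63 mA.

Saturation; I_D = 5.63 mA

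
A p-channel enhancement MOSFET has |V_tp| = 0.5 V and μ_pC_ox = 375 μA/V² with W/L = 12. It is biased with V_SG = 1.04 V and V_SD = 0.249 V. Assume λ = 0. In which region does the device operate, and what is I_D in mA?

k_p = μ_pC_ox · (W/L) = 4.5 mA/V².
V_ov = V_SG − |V_tp| = 1.04 − 0.5 = 0.54 V.
Since V_SD = 0.249 V < V_ov = 0.54 V, the device is in the triode region.
I_D = k_p [V_ov · V_SD − ½ V_SD²] = 4.5 × [0.54 × 0.249 − 0.5 × 0.249²] = 0.466 mA.

Triode; I_D = 0.466 mA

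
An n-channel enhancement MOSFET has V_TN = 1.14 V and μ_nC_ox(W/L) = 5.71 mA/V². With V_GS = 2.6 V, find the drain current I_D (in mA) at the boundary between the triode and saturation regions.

At the boundary V_DS = V_ov = V_GS − V_TN = 2.6 − 1.14 = 1.46 V.
I_D = ½ k_n V_ov² = 0.5 × 5.71 × 1.46² = 6.09 mA.

I_D = 6.09 mA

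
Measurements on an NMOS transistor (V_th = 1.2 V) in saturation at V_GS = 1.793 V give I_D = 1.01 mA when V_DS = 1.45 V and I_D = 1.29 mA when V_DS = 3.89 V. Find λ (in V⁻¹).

With V_GS fixed, I_D ∝ (1 + λ V_DS) in saturation, so I_D2/I_D1 = (1 + λ V_DS2)/(1 + λ V_DS1).
1.29/1.01 = 1.277 = (1 + 3.89 λ)/(1 + 1.45 λ).
Solving: λ (I_D1 V_DS2 − I_D2 V_DS1) = I_D2 − I_D1, so λ = (1.29 − 1.01) / (1.01 × 3.89 − 1.29 × 1.45) = 0.28 / 2.06 = 0.136 V⁻¹.

λ = 0.136 V⁻¹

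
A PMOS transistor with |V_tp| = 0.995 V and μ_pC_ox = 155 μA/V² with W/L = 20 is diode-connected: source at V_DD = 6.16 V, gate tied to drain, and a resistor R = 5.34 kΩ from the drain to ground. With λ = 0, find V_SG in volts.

V_SG = 1.73 V

With gate tied to drain, V_SG = V_SD ≥ V_SG − |V_tp|, so the device is in saturation.
k_p = μ_pC_ox · (W/L) = 3.1 mA/V².
KCL at the drain: ½ k_p (V_SG − |V_tp|)² = (V_DD − V_SG)/R.
Let x = V_SG − 0.995. Then 8.28 x² + x − 5.165 = 0, giving x = 0.732 V (positive root), so V_SG = 1.73 V.
I_D = (V_DD − V_SG)/R = (6.16 − 1.73) / 5.34 = 0.83 mA.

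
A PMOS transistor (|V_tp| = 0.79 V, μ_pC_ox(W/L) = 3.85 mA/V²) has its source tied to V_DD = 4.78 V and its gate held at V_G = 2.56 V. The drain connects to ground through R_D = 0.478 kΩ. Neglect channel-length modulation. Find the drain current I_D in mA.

I_D = 3.94 mA

V_SG = V_DD − V_G = 4.78 − 2.56 = 2.22 V, so V_ov = 2.22 − 0.79 = 1.43 V.
Assume saturation: I_D = ½ k_p V_ov² = 0.5 × 3.85 × 1.43² = 3.94 mA, giving V_SD = V_DD − I_D R_D = 4.78 − 3.94 × 0.478 = 2.9 V.
V_SD = 2.9 V ≥ V_ov = 1.43 V, confirming saturation.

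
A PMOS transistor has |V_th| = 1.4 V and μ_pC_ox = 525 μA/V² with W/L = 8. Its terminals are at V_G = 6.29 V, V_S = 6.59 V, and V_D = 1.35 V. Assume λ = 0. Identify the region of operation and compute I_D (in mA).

Cutoff; I_D = 0 mA

V_SG = V_S − V_G = 6.59 − 6.29 = 0.3 V; V_SD = V_S − V_D = 6.59 − 1.35 = 5.24 V.
V_SG = 0.3 V < |V_th| = 1.4 V, so the transistor is in cutoff.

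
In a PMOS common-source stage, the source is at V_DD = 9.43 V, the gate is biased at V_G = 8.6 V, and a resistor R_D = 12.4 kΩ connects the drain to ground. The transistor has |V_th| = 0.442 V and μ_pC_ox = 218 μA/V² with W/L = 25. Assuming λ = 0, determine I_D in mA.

I_D = 0.410 mA

V_SG = V_DD − V_G = 9.43 − 8.6 = 0.83 V, so V_ov = 0.83 − 0.442 = 0.388 V.
k_p = μ_pC_ox · (W/L) = 5.45 mA/V².
Assume saturation: I_D = ½ k_p V_ov² = 0.5 × 5.45 × 0.388² = 0.41 mA, giving V_SD = V_DD − I_D R_D = 9.43 − 0.41 × 12.4 = 4.34 V.
V_SD = 4.34 V ≥ V_ov = 0.388 V, confirming saturation.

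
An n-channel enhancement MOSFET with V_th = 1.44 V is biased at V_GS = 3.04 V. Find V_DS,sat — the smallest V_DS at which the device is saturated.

The boundary between triode and saturation is V_DS = V_GS − V_th = V_ov.
V_ov = 3.04 − 1.44 = 1.6 V.

V_DS,sat = 1.60 V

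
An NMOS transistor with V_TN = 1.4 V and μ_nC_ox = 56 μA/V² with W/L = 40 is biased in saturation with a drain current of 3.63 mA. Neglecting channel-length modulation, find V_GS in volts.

k_n = μ_nC_ox · (W/L) = 2.24 mA/V².
In saturation I_D = ½ k_n (V_GS − V_TN)², so V_GS − V_TN = √(2 I_D / k_n) = √(2 × 3.63 / 2.24) = 1.8 V.
V_GS = 1.4 + 1.8 = 3.2 V.

V_GS = 3.20 V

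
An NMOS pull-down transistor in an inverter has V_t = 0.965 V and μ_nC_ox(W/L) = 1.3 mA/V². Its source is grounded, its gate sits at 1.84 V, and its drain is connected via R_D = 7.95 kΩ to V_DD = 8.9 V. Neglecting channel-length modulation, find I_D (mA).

I_D = 0.498 mA

V_GS = V_G = 1.84 V, so V_ov = 1.84 − 0.965 = 0.875 V.
Assume saturation: I_D = ½ k_n V_ov² = 0.5 × 1.3 × 0.875² = 0.498 mA, giving V_DS = V_DD − I_D R_D = 8.9 − 0.498 × 7.95 = 4.94 V.
V_DS = 4.94 V ≥ V_ov = 0.875 V, confirming saturation.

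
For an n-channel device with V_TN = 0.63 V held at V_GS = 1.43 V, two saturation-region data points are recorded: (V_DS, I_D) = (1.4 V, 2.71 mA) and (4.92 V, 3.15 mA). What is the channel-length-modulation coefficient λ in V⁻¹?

λ = 0.0493 V⁻¹

With V_GS fixed, I_D ∝ (1 + λ V_DS) in saturation, so I_D2/I_D1 = (1 + λ V_DS2)/(1 + λ V_DS1).
3.15/2.71 = 1.162 = (1 + 4.92 λ)/(1 + 1.4 λ).
Solving: λ (I_D1 V_DS2 − I_D2 V_DS1) = I_D2 − I_D1, so λ = (3.15 − 2.71) / (2.71 × 4.92 − 3.15 × 1.4) = 0.44 / 8.92 = 0.0493 V⁻¹.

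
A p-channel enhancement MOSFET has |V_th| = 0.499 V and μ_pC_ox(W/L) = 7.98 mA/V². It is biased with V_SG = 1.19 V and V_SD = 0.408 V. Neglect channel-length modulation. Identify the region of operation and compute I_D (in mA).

Triode; I_D = 1.59 mA

V_ov = V_SG − |V_th| = 1.19 − 0.499 = 0.691 V.
Since V_SD = 0.408 V < V_ov = 0.691 V, the device is in the triode region.
I_D = k_p [V_ov · V_SD − ½ V_SD²] = 7.98 × [0.691 × 0.408 − 0.5 × 0.408²] = 1.59 mA.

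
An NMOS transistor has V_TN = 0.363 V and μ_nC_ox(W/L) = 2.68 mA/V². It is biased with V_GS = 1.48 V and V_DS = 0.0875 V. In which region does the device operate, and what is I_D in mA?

Triode; I_D = 0.252 mA

V_ov = V_GS − V_TN = 1.48 − 0.363 = 1.12 V.
Since V_DS = 0.0875 V < V_ov = 1.12 V, the device is in the triode region.
I_D = k_n [V_ov · V_DS − ½ V_DS²] = 2.68 × [1.12 × 0.0875 − 0.5 × 0.0875²] = 0.252 mA.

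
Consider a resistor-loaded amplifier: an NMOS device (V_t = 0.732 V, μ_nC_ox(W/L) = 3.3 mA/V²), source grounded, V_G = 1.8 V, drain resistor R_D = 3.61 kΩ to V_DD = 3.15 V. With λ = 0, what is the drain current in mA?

V_GS = V_G = 1.8 V, so V_ov = 1.8 − 0.732 = 1.07 V.
Assume saturation: I_D = ½ k_n V_ov² = 0.5 × 3.3 × 1.07² = 1.88 mA, giving V_DS = V_DD − I_D R_D = 3.15 − 1.88 × 3.61 = -3.64 V.
But -3.64 V < V_ov = 1.07 V, so the device is actually in triode.
In triode I_D = k_n[V_ov V_DS − ½ V_DS²] and I_D = (V_DD − V_DS)/R_D. Equating: 5.96 V_DS² − 13.72 V_DS + 3.15 = 0, giving V_DS = 0.259 V (the root below V_ov).
I_D = (3.15 − 0.259) / 3.61 = 0.801 mA.

I_D = 0.801 mA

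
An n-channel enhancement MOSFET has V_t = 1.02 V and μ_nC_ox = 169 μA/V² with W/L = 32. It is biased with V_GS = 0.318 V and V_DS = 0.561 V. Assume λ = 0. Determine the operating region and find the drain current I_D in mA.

Cutoff; I_D = 0 mA

V_GS = 0.318 V < V_t = 1.02 V, so the transistor is in cutoff.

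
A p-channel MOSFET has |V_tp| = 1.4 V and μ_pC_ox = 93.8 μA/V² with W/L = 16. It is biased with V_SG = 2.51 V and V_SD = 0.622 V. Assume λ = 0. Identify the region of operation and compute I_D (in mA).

Triode; I_D = 0.746 mA

k_p = μ_pC_ox · (W/L) = 1.501 mA/V².
V_ov = V_SG − |V_tp| = 2.51 − 1.4 = 1.11 V.
Since V_SD = 0.622 V < V_ov = 1.11 V, the device is in the triode region.
I_D = k_p [V_ov · V_SD − ½ V_SD²] = 1.501 × [1.11 × 0.622 − 0.5 × 0.622²] = 0.746 mA.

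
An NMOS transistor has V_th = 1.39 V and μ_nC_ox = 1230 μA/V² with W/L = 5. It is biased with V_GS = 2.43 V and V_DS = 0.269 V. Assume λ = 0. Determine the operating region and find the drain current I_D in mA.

Triode; I_D = 1.50 mA

k_n = μ_nC_ox · (W/L) = 6.15 mA/V².
V_ov = V_GS − V_th = 2.43 − 1.39 = 1.04 V.
Since V_DS = 0.269 V < V_ov = 1.04 V, the device is in the triode region.
I_D = k_n [V_ov · V_DS − ½ V_DS²] = 6.15 × [1.04 × 0.269 − 0.5 × 0.269²] = 1.5 mA.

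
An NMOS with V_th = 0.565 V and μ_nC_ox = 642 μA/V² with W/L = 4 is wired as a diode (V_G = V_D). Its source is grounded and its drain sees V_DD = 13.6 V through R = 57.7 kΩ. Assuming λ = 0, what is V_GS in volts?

With gate tied to drain, V_GS = V_DS ≥ V_GS − V_th, so the device is in saturation.
k_n = μ_nC_ox · (W/L) = 2.568 mA/V².
KCL at the drain: ½ k_n (V_GS − V_th)² = (V_DD − V_GS)/R.
Let x = V_GS − 0.565. Then 74.1 x² + x − 13.04 = 0, giving x = 0.413 V (positive root), so V_GS = 0.978 V.
I_D = (V_DD − V_GS)/R = (13.6 − 0.978) / 57.7 = 0.219 mA.

V_GS = 0.978 V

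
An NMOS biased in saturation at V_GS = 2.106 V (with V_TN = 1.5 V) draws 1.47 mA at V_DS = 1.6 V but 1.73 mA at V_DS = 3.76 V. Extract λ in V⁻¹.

With V_GS fixed, I_D ∝ (1 + λ V_DS) in saturation, so I_D2/I_D1 = (1 + λ V_DS2)/(1 + λ V_DS1).
1.73/1.47 = 1.177 = (1 + 3.76 λ)/(1 + 1.6 λ).
Solving: λ (I_D1 V_DS2 − I_D2 V_DS1) = I_D2 − I_D1, so λ = (1.73 − 1.47) / (1.47 × 3.76 − 1.73 × 1.6) = 0.26 / 2.76 = 0.0942 V⁻¹.

λ = 0.0942 V⁻¹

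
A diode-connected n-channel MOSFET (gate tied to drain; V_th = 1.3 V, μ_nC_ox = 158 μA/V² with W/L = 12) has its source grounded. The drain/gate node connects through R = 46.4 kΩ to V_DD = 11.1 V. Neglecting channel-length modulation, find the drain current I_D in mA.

With gate tied to drain, V_GS = V_DS ≥ V_GS − V_th, so the device is in saturation.
k_n = μ_nC_ox · (W/L) = 1.896 mA/V².
KCL at the drain: ½ k_n (V_GS − V_th)² = (V_DD − V_GS)/R.
Let x = V_GS − 1.3. Then 44 x² + x − 9.8 = 0, giving x = 0.461 V (positive root), so V_GS = 1.76 V.
I_D = (V_DD − V_GS)/R = (11.1 − 1.76) / 46.4 = 0.201 mA.

I_D = 0.201 mA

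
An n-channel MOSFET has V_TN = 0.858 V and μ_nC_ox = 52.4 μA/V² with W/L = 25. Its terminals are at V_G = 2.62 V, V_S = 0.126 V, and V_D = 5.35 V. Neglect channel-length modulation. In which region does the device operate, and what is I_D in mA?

Saturation; I_D = 1.75 mA

V_GS = V_G − V_S = 2.62 − 0.126 = 2.49 V; V_DS = V_D − V_S = 5.35 − 0.126 = 5.22 V.
k_n = μ_nC_ox · (W/L) = 1.31 mA/V².
V_ov = V_GS − V_TN = 2.49 − 0.858 = 1.64 V.
Since V_DS = 5.22 V ≥ V_ov = 1.64 V, the device is in saturation.
I_D = ½ k_n V_ov² = 0.5 × 1.31 × 1.64² = 1.75 mA.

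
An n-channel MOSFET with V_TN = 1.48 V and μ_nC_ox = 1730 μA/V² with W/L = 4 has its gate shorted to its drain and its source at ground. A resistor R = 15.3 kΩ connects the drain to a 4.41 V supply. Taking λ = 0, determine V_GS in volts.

V_GS = 1.71 V

With gate tied to drain, V_GS = V_DS ≥ V_GS − V_TN, so the device is in saturation.
k_n = μ_nC_ox · (W/L) = 6.92 mA/V².
KCL at the drain: ½ k_n (V_GS − V_TN)² = (V_DD − V_GS)/R.
Let x = V_GS − 1.48. Then 52.9 x² + x − 2.93 = 0, giving x = 0.226 V (positive root), so V_GS = 1.71 V.
I_D = (V_DD − V_GS)/R = (4.41 − 1.71) / 15.3 = 0.177 mA.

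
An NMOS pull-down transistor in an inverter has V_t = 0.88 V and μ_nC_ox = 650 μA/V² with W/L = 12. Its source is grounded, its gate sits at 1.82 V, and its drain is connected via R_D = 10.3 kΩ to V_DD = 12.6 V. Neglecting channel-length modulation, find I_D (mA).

I_D = 1.21 mA

V_GS = V_G = 1.82 V, so V_ov = 1.82 − 0.88 = 0.94 V.
k_n = μ_nC_ox · (W/L) = 7.8 mA/V².
Assume saturation: I_D = ½ k_n V_ov² = 0.5 × 7.8 × 0.94² = 3.45 mA, giving V_DS = V_DD − I_D R_D = 12.6 − 3.45 × 10.3 = -22.9 V.
But -22.9 V < V_ov = 0.94 V, so the device is actually in triode.
In triode I_D = k_n[V_ov V_DS − ½ V_DS²] and I_D = (V_DD − V_DS)/R_D. Equating: 40.2 V_DS² − 76.52 V_DS + 12.6 = 0, giving V_DS = 0.182 V (the root below V_ov).
I_D = (12.6 − 0.182) / 10.3 = 1.21 mA.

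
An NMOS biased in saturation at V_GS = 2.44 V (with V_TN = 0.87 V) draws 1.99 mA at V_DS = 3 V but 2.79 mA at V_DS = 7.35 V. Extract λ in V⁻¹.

λ = 0.128 V⁻¹

With V_GS fixed, I_D ∝ (1 + λ V_DS) in saturation, so I_D2/I_D1 = (1 + λ V_DS2)/(1 + λ V_DS1).
2.79/1.99 = 1.402 = (1 + 7.35 λ)/(1 + 3 λ).
Solving: λ (I_D1 V_DS2 − I_D2 V_DS1) = I_D2 − I_D1, so λ = (2.79 − 1.99) / (1.99 × 7.35 − 2.79 × 3) = 0.8 / 6.26 = 0.128 V⁻¹.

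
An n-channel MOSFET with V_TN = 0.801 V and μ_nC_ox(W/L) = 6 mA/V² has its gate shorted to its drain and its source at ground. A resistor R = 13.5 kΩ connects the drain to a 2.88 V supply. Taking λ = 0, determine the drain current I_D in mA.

I_D = 0.138 mA

With gate tied to drain, V_GS = V_DS ≥ V_GS − V_TN, so the device is in saturation.
KCL at the drain: ½ k_n (V_GS − V_TN)² = (V_DD − V_GS)/R.
Let x = V_GS − 0.801. Then 40.5 x² + x − 2.079 = 0, giving x = 0.215 V (positive root), so V_GS = 1.02 V.
I_D = (V_DD − V_GS)/R = (2.88 − 1.02) / 13.5 = 0.138 mA.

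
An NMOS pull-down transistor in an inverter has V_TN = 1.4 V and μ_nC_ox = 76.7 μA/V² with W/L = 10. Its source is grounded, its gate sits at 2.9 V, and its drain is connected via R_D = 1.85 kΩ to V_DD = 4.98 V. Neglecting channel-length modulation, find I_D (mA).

V_GS = V_G = 2.9 V, so V_ov = 2.9 − 1.4 = 1.5 V.
k_n = μ_nC_ox · (W/L) = 0.767 mA/V².
Assume saturation: I_D = ½ k_n V_ov² = 0.5 × 0.767 × 1.5² = 0.863 mA, giving V_DS = V_DD − I_D R_D = 4.98 − 0.863 × 1.85 = 3.38 V.
V_DS = 3.38 V ≥ V_ov = 1.5 V, confirming saturation.

I_D = 0.863 mA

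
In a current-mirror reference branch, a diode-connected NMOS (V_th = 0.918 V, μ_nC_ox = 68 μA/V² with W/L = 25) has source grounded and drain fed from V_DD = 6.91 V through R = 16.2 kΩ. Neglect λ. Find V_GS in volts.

V_GS = 1.54 V

With gate tied to drain, V_GS = V_DS ≥ V_GS − V_th, so the device is in saturation.
k_n = μ_nC_ox · (W/L) = 1.7 mA/V².
KCL at the drain: ½ k_n (V_GS − V_th)² = (V_DD − V_GS)/R.
Let x = V_GS − 0.918. Then 13.8 x² + x − 5.992 = 0, giving x = 0.624 V (positive root), so V_GS = 1.54 V.
I_D = (V_DD − V_GS)/R = (6.91 − 1.54) / 16.2 = 0.331 mA.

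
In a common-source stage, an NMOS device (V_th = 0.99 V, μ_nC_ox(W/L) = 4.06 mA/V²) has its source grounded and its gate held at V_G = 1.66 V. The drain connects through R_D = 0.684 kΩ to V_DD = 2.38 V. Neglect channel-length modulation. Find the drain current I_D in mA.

V_GS = V_G = 1.66 V, so V_ov = 1.66 − 0.99 = 0.67 V.
Assume saturation: I_D = ½ k_n V_ov² = 0.5 × 4.06 × 0.67² = 0.911 mA, giving V_DS = V_DD − I_D R_D = 2.38 − 0.911 × 0.684 = 1.76 V.
V_DS = 1.76 V ≥ V_ov = 0.67 V, confirming saturation.

I_D = 0.911 mA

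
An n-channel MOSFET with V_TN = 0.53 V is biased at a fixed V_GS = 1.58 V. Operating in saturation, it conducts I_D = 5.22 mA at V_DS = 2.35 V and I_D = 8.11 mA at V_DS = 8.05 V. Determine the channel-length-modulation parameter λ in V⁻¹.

With V_GS fixed, I_D ∝ (1 + λ V_DS) in saturation, so I_D2/I_D1 = (1 + λ V_DS2)/(1 + λ V_DS1).
8.11/5.22 = 1.554 = (1 + 8.05 λ)/(1 + 2.35 λ).
Solving: λ (I_D1 V_DS2 − I_D2 V_DS1) = I_D2 − I_D1, so λ = (8.11 − 5.22) / (5.22 × 8.05 − 8.11 × 2.35) = 2.89 / 23 = 0.126 V⁻¹.

λ = 0.126 V⁻¹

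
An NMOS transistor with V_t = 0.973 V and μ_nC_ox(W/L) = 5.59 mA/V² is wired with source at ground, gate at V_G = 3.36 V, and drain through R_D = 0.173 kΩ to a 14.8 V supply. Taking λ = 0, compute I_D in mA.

I_D = 15.9 mA

V_GS = V_G = 3.36 V, so V_ov = 3.36 − 0.973 = 2.39 V.
Assume saturation: I_D = ½ k_n V_ov² = 0.5 × 5.59 × 2.39² = 15.9 mA, giving V_DS = V_DD − I_D R_D = 14.8 − 15.9 × 0.173 = 12 V.
V_DS = 12 V ≥ V_ov = 2.39 V, confirming saturation.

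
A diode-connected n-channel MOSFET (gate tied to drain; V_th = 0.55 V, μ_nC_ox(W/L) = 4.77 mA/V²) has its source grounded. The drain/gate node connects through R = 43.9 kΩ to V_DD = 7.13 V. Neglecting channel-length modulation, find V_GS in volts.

V_GS = 0.796 V

With gate tied to drain, V_GS = V_DS ≥ V_GS − V_th, so the device is in saturation.
KCL at the drain: ½ k_n (V_GS − V_th)² = (V_DD − V_GS)/R.
Let x = V_GS − 0.55. Then 105 x² + x − 6.58 = 0, giving x = 0.246 V (positive root), so V_GS = 0.796 V.
I_D = (V_DD − V_GS)/R = (7.13 − 0.796) / 43.9 = 0.144 mA.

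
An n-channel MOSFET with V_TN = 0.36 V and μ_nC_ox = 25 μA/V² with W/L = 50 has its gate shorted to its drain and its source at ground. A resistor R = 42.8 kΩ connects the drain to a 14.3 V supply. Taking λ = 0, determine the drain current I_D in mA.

With gate tied to drain, V_GS = V_DS ≥ V_GS − V_TN, so the device is in saturation.
k_n = μ_nC_ox · (W/L) = 1.25 mA/V².
KCL at the drain: ½ k_n (V_GS − V_TN)² = (V_DD − V_GS)/R.
Let x = V_GS − 0.36. Then 26.8 x² + x − 13.94 = 0, giving x = 0.703 V (positive root), so V_GS = 1.06 V.
I_D = (V_DD − V_GS)/R = (14.3 − 1.06) / 42.8 = 0.309 mA.

I_D = 0.309 mA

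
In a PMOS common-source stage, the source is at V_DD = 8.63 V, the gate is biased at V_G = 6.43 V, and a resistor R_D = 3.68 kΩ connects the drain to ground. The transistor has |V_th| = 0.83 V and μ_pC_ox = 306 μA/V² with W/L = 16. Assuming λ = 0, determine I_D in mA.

I_D = 2.24 mA

V_SG = V_DD − V_G = 8.63 − 6.43 = 2.2 V, so V_ov = 2.2 − 0.83 = 1.37 V.
k_p = μ_pC_ox · (W/L) = 4.896 mA/V².
Assume saturation: I_D = ½ k_p V_ov² = 0.5 × 4.896 × 1.37² = 4.59 mA, giving V_SD = V_DD − I_D R_D = 8.63 − 4.59 × 3.68 = -8.28 V.
But -8.28 V < V_ov = 1.37 V, so the device is actually in triode.
In triode I_D = k_p[V_ov V_SD − ½ V_SD²] and I_D = (V_DD − V_SD)/R_D. Equating: 9.01 V_SD² − 25.68 V_SD + 8.63 = 0, giving V_SD = 0.389 V (the root below V_ov).
I_D = (8.63 − 0.389) / 3.68 = 2.24 mA.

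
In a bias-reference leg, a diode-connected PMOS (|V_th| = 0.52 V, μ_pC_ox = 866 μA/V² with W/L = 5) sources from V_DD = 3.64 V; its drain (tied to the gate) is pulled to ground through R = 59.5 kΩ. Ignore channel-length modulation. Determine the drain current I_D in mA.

With gate tied to drain, V_SG = V_SD ≥ V_SG − |V_th|, so the device is in saturation.
k_p = μ_pC_ox · (W/L) = 4.33 mA/V².
KCL at the drain: ½ k_p (V_SG − |V_th|)² = (V_DD − V_SG)/R.
Let x = V_SG − 0.52. Then 129 x² + x − 3.12 = 0, giving x = 0.152 V (positive root), so V_SG = 0.672 V.
I_D = (V_DD − V_SG)/R = (3.64 − 0.672) / 59.5 = 0.0499 mA.

I_D = 0.0499 mA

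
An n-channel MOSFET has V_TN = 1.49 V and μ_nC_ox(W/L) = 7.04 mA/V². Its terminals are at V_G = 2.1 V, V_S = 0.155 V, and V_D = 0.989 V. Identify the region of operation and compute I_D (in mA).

Saturation; I_D = 0.729 mA

V_GS = V_G − V_S = 2.1 − 0.155 = 1.95 V; V_DS = V_D − V_S = 0.989 − 0.155 = 0.834 V.
V_ov = V_GS − V_TN = 1.95 − 1.49 = 0.455 V.
Since V_DS = 0.834 V ≥ V_ov = 0.455 V, the device is in saturation.
I_D = ½ k_n V_ov² = 0.5 × 7.04 × 0.455² = 0.729 mA.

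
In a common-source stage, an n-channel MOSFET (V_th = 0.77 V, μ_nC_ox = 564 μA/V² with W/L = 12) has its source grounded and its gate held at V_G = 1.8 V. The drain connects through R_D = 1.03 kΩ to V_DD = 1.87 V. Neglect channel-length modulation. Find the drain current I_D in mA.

V_GS = V_G = 1.8 V, so V_ov = 1.8 − 0.77 = 1.03 V.
k_n = μ_nC_ox · (W/L) = 6.768 mA/V².
Assume saturation: I_D = ½ k_n V_ov² = 0.5 × 6.768 × 1.03² = 3.59 mA, giving V_DS = V_DD − I_D R_D = 1.87 − 3.59 × 1.03 = -1.83 V.
But -1.83 V < V_ov = 1.03 V, so the device is actually in triode.
In triode I_D = k_n[V_ov V_DS − ½ V_DS²] and I_D = (V_DD − V_DS)/R_D. Equating: 3.49 V_DS² − 8.18 V_DS + 1.87 = 0, giving V_DS = 0.257 V (the root below V_ov).
I_D = (1.87 − 0.257) / 1.03 = 1.57 mA.

I_D = 1.57 mA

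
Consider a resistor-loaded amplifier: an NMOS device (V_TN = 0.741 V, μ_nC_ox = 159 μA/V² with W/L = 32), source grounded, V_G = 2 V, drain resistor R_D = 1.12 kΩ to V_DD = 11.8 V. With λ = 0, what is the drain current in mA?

V_GS = V_G = 2 V, so V_ov = 2 − 0.741 = 1.26 V.
k_n = μ_nC_ox · (W/L) = 5.088 mA/V².
Assume saturation: I_D = ½ k_n V_ov² = 0.5 × 5.088 × 1.26² = 4.03 mA, giving V_DS = V_DD − I_D R_D = 11.8 − 4.03 × 1.12 = 7.28 V.
V_DS = 7.28 V ≥ V_ov = 1.26 V, confirming saturation.

I_D = 4.03 mA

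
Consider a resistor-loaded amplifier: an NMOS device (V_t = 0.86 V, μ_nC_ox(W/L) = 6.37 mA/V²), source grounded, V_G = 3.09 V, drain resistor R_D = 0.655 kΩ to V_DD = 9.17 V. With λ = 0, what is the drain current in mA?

V_GS = V_G = 3.09 V, so V_ov = 3.09 − 0.86 = 2.23 V.
Assume saturation: I_D = ½ k_n V_ov² = 0.5 × 6.37 × 2.23² = 15.8 mA, giving V_DS = V_DD − I_D R_D = 9.17 − 15.8 × 0.655 = -1.2 V.
But -1.2 V < V_ov = 2.23 V, so the device is actually in triode.
In triode I_D = k_n[V_ov V_DS − ½ V_DS²] and I_D = (V_DD − V_DS)/R_D. Equating: 2.09 V_DS² − 10.3 V_DS + 9.17 = 0, giving V_DS = 1.16 V (the root below V_ov).
I_D = (9.17 − 1.16) / 0.655 = 12.2 mA.

I_D = 12.2 mA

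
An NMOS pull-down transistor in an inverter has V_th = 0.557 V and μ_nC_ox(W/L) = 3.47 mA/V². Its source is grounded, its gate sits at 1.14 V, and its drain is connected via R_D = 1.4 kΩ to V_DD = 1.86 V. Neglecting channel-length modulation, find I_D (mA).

V_GS = V_G = 1.14 V, so V_ov = 1.14 − 0.557 = 0.583 V.
Assume saturation: I_D = ½ k_n V_ov² = 0.5 × 3.47 × 0.583² = 0.59 mA, giving V_DS = V_DD − I_D R_D = 1.86 − 0.59 × 1.4 = 1.03 V.
V_DS = 1.03 V ≥ V_ov = 0.583 V, confirming saturation.

I_D = 0.590 mA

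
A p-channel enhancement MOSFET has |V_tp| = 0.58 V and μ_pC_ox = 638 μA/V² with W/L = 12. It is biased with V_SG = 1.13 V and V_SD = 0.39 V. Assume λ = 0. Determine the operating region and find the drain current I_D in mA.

k_p = μ_pC_ox · (W/L) = 7.656 mA/V².
V_ov = V_SG − |V_tp| = 1.13 − 0.58 = 0.55 V.
Since V_SD = 0.39 V < V_ov = 0.55 V, the device is in the triode region.
I_D = k_p [V_ov · V_SD − ½ V_SD²] = 7.656 × [0.55 × 0.39 − 0.5 × 0.39²] = 1.06 mA.

Triode; I_D = 1.06 mA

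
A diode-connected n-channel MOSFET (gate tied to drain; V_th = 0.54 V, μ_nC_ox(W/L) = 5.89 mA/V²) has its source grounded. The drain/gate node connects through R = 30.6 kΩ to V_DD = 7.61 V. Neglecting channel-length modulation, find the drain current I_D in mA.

With gate tied to drain, V_GS = V_DS ≥ V_GS − V_th, so the device is in saturation.
KCL at the drain: ½ k_n (V_GS − V_th)² = (V_DD − V_GS)/R.
Let x = V_GS − 0.54. Then 90.1 x² + x − 7.07 = 0, giving x = 0.275 V (positive root), so V_GS = 0.815 V.
I_D = (V_DD − V_GS)/R = (7.61 − 0.815) / 30.6 = 0.222 mA.

I_D = 0.222 mA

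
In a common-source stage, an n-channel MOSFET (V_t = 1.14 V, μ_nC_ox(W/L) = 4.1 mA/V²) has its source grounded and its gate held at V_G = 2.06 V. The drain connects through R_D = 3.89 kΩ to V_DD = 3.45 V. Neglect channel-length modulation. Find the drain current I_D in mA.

V_GS = V_G = 2.06 V, so V_ov = 2.06 − 1.14 = 0.92 V.
Assume saturation: I_D = ½ k_n V_ov² = 0.5 × 4.1 × 0.92² = 1.74 mA, giving V_DS = V_DD − I_D R_D = 3.45 − 1.74 × 3.89 = -3.3 V.
But -3.3 V < V_ov = 0.92 V, so the device is actually in triode.
In triode I_D = k_n[V_ov V_DS − ½ V_DS²] and I_D = (V_DD − V_DS)/R_D. Equating: 7.97 V_DS² − 15.67 V_DS + 3.45 = 0, giving V_DS = 0.253 V (the root below V_ov).
I_D = (3.45 − 0.253) / 3.89 = 0.822 mA.

I_D = 0.822 mA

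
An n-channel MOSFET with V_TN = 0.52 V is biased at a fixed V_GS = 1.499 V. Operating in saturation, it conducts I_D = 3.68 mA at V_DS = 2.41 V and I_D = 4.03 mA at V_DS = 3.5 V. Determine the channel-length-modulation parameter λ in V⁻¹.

λ = 0.110 V⁻¹

With V_GS fixed, I_D ∝ (1 + λ V_DS) in saturation, so I_D2/I_D1 = (1 + λ V_DS2)/(1 + λ V_DS1).
4.03/3.68 = 1.095 = (1 + 3.5 λ)/(1 + 2.41 λ).
Solving: λ (I_D1 V_DS2 − I_D2 V_DS1) = I_D2 − I_D1, so λ = (4.03 − 3.68) / (3.68 × 3.5 − 4.03 × 2.41) = 0.35 / 3.17 = 0.11 V⁻¹.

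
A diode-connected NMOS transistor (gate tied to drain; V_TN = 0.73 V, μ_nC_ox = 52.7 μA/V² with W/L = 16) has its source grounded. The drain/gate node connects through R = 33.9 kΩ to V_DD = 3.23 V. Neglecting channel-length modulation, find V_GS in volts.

V_GS = 1.11 V

With gate tied to drain, V_GS = V_DS ≥ V_GS − V_TN, so the device is in saturation.
k_n = μ_nC_ox · (W/L) = 0.8432 mA/V².
KCL at the drain: ½ k_n (V_GS − V_TN)² = (V_DD − V_GS)/R.
Let x = V_GS − 0.73. Then 14.3 x² + x − 2.5 = 0, giving x = 0.385 V (positive root), so V_GS = 1.11 V.
I_D = (V_DD − V_GS)/R = (3.23 − 1.11) / 33.9 = 0.0624 mA.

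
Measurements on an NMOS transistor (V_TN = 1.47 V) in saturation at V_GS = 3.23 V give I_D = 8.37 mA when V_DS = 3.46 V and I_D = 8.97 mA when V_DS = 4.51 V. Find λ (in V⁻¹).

With V_GS fixed, I_D ∝ (1 + λ V_DS) in saturation, so I_D2/I_D1 = (1 + λ V_DS2)/(1 + λ V_DS1).
8.97/8.37 = 1.072 = (1 + 4.51 λ)/(1 + 3.46 λ).
Solving: λ (I_D1 V_DS2 − I_D2 V_DS1) = I_D2 − I_D1, so λ = (8.97 − 8.37) / (8.37 × 4.51 − 8.97 × 3.46) = 0.6 / 6.71 = 0.0894 V⁻¹.

λ = 0.0894 V⁻¹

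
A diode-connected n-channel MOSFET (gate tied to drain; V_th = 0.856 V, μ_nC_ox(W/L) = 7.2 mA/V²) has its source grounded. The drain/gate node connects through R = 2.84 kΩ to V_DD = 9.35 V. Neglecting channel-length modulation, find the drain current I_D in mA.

I_D = 2.69 mA

With gate tied to drain, V_GS = V_DS ≥ V_GS − V_th, so the device is in saturation.
KCL at the drain: ½ k_n (V_GS − V_th)² = (V_DD − V_GS)/R.
Let x = V_GS − 0.856. Then 10.2 x² + x − 8.494 = 0, giving x = 0.864 V (positive root), so V_GS = 1.72 V.
I_D = (V_DD − V_GS)/R = (9.35 − 1.72) / 2.84 = 2.69 mA.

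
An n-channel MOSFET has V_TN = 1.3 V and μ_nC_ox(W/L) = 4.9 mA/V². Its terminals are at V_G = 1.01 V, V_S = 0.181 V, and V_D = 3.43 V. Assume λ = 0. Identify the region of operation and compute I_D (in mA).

V_GS = V_G − V_S = 1.01 − 0.181 = 0.829 V; V_DS = V_D − V_S = 3.43 − 0.181 = 3.25 V.
V_GS = 0.829 V < V_TN = 1.3 V, so the transistor is in cutoff.

Cutoff; I_D = 0 mA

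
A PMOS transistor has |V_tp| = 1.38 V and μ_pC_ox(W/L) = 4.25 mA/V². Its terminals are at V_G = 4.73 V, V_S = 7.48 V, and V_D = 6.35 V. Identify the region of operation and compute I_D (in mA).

V_SG = V_S − V_G = 7.48 − 4.73 = 2.75 V; V_SD = V_S − V_D = 7.48 − 6.35 = 1.13 V.
V_ov = V_SG − |V_tp| = 2.75 − 1.38 = 1.37 V.
Since V_SD = 1.13 V < V_ov = 1.37 V, the device is in the triode region.
I_D = k_p [V_ov · V_SD − ½ V_SD²] = 4.25 × [1.37 × 1.13 − 0.5 × 1.13²] = 3.87 mA.

Triode; I_D = 3.87 mA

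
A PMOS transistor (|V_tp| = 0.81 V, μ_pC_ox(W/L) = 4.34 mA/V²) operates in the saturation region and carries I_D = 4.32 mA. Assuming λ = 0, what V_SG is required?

In saturation I_D = ½ k_p (V_SG − |V_tp|)², so V_SG − |V_tp| = √(2 I_D / k_p) = √(2 × 4.32 / 4.34) = 1.41 V.
V_SG = 0.81 + 1.41 = 2.22 V.

V_SG = 2.22 V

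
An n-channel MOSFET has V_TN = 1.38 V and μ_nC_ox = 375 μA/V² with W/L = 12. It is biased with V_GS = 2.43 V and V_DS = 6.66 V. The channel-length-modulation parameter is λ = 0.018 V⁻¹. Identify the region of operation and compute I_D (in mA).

k_n = μ_nC_ox · (W/L) = 4.5 mA/V².
V_ov = V_GS − V_TN = 2.43 − 1.38 = 1.05 V.
Since V_DS = 6.66 V ≥ V_ov = 1.05 V, the device is in saturation.
I_D = ½ k_n V_ov² (1 + λ V_DS) = 0.5 × 4.5 × 1.05² × (1 + 0.018 × 6.66) = 2.78 mA.

Saturation; I_D = 2.78 mA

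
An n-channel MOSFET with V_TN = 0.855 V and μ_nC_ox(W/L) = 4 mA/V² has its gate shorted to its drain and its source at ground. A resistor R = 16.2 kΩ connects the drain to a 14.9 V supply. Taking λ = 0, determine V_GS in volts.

V_GS = 1.50 V

With gate tied to drain, V_GS = V_DS ≥ V_GS − V_TN, so the device is in saturation.
KCL at the drain: ½ k_n (V_GS − V_TN)² = (V_DD − V_GS)/R.
Let x = V_GS − 0.855. Then 32.4 x² + x − 14.04 = 0, giving x = 0.643 V (positive root), so V_GS = 1.5 V.
I_D = (V_DD − V_GS)/R = (14.9 − 1.5) / 16.2 = 0.827 mA.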